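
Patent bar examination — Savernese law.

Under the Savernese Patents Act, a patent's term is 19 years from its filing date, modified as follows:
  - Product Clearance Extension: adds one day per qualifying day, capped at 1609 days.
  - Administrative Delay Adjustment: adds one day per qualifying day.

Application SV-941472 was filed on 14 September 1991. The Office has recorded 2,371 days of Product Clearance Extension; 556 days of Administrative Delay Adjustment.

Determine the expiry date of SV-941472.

Base term: filing date + 19 years → 14 September 2010.
Product Clearance Extension: 2371 days claimed exceeds the 1609-day cap, so +1609 days → 9 February 2015.
Administrative Delay Adjustment: +556 days → 18 August 2016.

August 18, 2016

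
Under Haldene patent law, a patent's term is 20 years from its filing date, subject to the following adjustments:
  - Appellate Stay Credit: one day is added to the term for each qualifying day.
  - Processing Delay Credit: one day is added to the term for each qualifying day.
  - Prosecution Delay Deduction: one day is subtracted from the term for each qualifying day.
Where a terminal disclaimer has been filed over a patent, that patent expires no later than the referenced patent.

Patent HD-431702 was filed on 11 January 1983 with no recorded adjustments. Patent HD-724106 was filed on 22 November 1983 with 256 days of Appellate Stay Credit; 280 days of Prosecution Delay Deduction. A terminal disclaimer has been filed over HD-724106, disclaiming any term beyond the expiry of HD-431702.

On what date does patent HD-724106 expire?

2003-01-11

Natural term of HD-724106:
  Base: filing + 20 years → 22 November 2003.
  Appellate Stay Credit: +256 days → 4 August 2004.
  Prosecution Delay Deduction: −280 days → 29 October 2003.
Expiry of referenced patent HD-431702:
  Base: filing + 20 years → 11 January 2003.
Terminal disclaimer: HD-724106 expires on the earlier of 29 October 2003 and 11 January 2003.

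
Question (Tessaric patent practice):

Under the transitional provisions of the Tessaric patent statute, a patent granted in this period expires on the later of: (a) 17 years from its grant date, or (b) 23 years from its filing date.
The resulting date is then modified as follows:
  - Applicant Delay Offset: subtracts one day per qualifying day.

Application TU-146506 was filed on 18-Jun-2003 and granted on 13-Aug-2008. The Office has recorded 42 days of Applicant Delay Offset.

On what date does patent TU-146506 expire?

(a) grant + 17 years → 13 August 2025.
(b) filing + 23 years → 18 June 2026.
Later of the two: 18 June 2026.
Applicant Delay Offset: −42 days → 7 May 2026.

May 7, 2026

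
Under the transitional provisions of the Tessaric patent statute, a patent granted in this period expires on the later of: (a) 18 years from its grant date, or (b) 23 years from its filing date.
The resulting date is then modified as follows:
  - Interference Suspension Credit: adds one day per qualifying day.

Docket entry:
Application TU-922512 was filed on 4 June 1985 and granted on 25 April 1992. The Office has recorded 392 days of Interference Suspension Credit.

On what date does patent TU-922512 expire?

(a) grant + 18 years → 25 April 2010.
(b) filing + 23 years → 4 June 2008.
Later of the two: 25 April 2010.
Interference Suspension Credit: +392 days → 22 May 2011.

2011-05-22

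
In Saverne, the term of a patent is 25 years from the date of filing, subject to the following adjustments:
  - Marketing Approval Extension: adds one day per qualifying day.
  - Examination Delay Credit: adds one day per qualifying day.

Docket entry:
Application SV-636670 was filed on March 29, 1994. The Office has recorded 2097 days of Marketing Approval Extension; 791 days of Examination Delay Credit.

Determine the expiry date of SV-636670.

February 23, 2027

Base term: filing date + 25 years → 29 March 2019.
Marketing Approval Extension: +2097 days → 24 December 2024.
Examination Delay Credit: +791 days → 23 February 2027.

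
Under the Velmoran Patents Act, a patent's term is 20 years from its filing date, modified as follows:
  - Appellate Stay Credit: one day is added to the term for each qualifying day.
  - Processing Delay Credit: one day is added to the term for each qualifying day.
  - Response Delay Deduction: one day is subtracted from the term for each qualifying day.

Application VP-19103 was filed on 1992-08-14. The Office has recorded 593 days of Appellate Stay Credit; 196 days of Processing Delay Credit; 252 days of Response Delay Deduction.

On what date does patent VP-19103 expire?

Base term: filing date + 20 years → 14 August 2012.
Appellate Stay Credit: +593 days → 30 March 2014.
Processing Delay Credit: +196 days → 12 October 2014.
Response Delay Deduction: −252 days → 2 February 2014.

2014-02-02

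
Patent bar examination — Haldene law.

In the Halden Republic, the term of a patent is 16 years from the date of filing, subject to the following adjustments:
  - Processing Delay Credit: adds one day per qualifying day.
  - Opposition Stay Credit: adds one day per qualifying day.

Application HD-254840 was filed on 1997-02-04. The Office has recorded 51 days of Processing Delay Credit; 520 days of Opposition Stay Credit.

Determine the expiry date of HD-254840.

August 29, 2014

Base term: filing date + 16 years → 4 February 2013.
Processing Delay Credit: +51 days → 27 March 2013.
Opposition Stay Credit: +520 days → 29 August 2014.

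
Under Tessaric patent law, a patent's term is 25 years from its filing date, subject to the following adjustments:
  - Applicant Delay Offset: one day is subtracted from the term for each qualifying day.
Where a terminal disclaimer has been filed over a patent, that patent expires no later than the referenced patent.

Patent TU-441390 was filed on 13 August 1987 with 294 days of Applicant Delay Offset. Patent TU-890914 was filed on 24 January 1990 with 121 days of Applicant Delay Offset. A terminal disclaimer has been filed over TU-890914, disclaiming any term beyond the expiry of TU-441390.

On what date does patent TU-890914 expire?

October 24, 2011

Natural term of TU-890914:
  Base: filing + 25 years → 24 January 2015.
  Applicant Delay Offset: −121 days → 25 September 2014.
Expiry of referenced patent TU-441390:
  Base: filing + 25 years → 13 August 2012.
  Applicant Delay Offset: −294 days → 24 October 2011.
Terminal disclaimer: TU-890914 expires on the earlier of 25 September 2014 and 24 October 2011.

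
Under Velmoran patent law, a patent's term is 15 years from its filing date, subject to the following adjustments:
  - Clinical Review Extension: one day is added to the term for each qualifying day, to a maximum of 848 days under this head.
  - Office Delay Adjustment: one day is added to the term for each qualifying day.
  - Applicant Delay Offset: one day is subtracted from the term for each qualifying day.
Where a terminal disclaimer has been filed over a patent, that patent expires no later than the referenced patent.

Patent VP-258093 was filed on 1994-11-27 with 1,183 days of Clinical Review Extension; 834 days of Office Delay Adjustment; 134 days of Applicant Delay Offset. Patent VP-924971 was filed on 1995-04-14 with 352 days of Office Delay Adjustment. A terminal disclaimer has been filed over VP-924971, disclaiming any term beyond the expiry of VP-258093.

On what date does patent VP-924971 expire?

Natural term of VP-924971:
  Base: filing + 15 years → 14 April 2010.
  Office Delay Adjustment: +352 days → 1 April 2011.
Expiry of referenced patent VP-258093:
  Base: filing + 15 years → 27 November 2009.
  Clinical Review Extension: 1183 days claimed exceeds the 848-day cap, so +848 days → 24 March 2012.
  Office Delay Adjustment: +834 days → 6 July 2014.
  Applicant Delay Offset: −134 days → 22 February 2014.
Terminal disclaimer: VP-924971 expires on the earlier of 1 April 2011 and 22 February 2014.

April 1, 2011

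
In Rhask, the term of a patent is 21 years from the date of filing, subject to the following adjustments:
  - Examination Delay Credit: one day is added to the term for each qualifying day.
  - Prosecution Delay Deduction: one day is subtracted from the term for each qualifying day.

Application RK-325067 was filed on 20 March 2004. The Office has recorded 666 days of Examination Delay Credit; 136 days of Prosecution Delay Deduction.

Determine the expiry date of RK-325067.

September 1, 2026

Base term: filing date + 21 years → 20 March 2025.
Examination Delay Credit: +666 days → 15 January 2027.
Prosecution Delay Deduction: −136 days → 1 September 2026.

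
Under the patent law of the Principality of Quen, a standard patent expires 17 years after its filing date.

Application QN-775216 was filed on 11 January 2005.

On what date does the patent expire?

2022-01-11

Filing date + 17 years → 11 January 2022.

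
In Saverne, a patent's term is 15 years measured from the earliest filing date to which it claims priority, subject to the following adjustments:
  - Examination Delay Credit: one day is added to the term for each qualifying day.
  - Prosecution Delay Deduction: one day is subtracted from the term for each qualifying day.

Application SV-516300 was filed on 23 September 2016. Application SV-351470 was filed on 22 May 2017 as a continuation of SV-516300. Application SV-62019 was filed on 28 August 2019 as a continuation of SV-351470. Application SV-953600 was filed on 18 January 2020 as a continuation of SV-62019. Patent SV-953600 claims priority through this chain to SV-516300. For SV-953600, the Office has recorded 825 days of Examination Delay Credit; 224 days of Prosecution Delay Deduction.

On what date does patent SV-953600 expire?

May 16, 2033

Earliest priority filing: 23 September 2016.
Base term: 23 September 2016 + 15 years → 23 September 2031.
Examination Delay Credit: +825 days → 26 December 2033.
Prosecution Delay Deduction: −224 days → 16 May 2033.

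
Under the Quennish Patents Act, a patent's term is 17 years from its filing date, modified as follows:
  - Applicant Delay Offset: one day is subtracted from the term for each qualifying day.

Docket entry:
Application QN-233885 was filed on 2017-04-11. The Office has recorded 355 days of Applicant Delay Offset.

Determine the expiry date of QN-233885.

Base term: filing date + 17 years → 11 April 2034.
Applicant Delay Offset: −355 days → 21 April 2033.

April 21, 2033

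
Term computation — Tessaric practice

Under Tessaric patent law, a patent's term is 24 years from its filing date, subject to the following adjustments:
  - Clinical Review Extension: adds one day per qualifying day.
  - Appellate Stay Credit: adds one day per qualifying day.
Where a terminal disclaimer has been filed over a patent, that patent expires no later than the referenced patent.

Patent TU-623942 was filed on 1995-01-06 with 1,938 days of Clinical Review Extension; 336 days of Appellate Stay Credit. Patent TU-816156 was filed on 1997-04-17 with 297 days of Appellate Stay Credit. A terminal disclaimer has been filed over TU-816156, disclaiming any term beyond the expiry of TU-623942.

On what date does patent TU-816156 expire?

2022-02-08

Natural term of TU-816156:
  Base: filing + 24 years → 17 April 2021.
  Appellate Stay Credit: +297 days → 8 February 2022.
Expiry of referenced patent TU-623942:
  Base: filing + 24 years → 6 January 2019.
  Clinical Review Extension: +1938 days → 27 April 2024.
  Appellate Stay Credit: +336 days → 29 March 2025.
Terminal disclaimer: TU-816156 expires on the earlier of 8 February 2022 and 29 March 2025.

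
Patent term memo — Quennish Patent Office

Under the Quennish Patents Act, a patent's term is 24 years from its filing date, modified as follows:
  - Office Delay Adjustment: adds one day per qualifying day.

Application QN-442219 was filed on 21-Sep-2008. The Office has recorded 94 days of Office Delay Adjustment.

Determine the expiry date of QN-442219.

Base term: filing date + 24 years → 21 September 2032.
Office Delay Adjustment: +94 days → 24 December 2032.

December 24, 2032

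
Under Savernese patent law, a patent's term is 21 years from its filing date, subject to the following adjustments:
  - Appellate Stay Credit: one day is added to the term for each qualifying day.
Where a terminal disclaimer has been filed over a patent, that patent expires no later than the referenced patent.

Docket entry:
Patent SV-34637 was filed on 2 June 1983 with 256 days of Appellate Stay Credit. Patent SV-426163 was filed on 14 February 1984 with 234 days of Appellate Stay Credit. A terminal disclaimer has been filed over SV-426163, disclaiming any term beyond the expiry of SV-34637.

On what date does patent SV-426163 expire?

Natural term of SV-426163:
  Base: filing + 21 years → 14 February 2005.
  Appellate Stay Credit: +234 days → 6 October 2005.
Expiry of referenced patent SV-34637:
  Base: filing + 21 years → 2 June 2004.
  Appellate Stay Credit: +256 days → 13 February 2005.
Terminal disclaimer: SV-426163 expires on the earlier of 6 October 2005 and 13 February 2005.

February 13, 2005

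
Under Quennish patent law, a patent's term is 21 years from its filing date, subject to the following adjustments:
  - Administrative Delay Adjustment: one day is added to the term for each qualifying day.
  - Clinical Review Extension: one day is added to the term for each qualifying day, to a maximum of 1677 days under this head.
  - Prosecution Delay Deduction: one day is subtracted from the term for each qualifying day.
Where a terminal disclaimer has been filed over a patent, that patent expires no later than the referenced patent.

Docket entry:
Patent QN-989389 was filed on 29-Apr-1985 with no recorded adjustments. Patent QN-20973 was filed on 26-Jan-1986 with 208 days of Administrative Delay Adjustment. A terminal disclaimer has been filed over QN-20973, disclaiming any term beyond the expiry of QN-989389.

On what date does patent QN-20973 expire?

2006-04-29

Natural term of QN-20973:
  Base: filing + 21 years → 26 January 2007.
  Administrative Delay Adjustment: +208 days → 22 August 2007.
Expiry of referenced patent QN-989389:
  Base: filing + 21 years → 29 April 2006.
Terminal disclaimer: QN-20973 expires on the earlier of 22 August 2007 and 29 April 2006.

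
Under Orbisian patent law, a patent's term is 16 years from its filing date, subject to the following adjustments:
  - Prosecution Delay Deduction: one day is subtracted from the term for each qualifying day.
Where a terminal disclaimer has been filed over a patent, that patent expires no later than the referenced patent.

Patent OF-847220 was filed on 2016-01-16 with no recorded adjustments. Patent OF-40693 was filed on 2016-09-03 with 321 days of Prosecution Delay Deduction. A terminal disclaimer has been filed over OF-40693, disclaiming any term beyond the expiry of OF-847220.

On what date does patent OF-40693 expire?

2031-10-18

Natural term of OF-40693:
  Base: filing + 16 years → 3 September 2032.
  Prosecution Delay Deduction: −321 days → 18 October 2031.
Expiry of referenced patent OF-847220:
  Base: filing + 16 years → 16 January 2032.
Terminal disclaimer: OF-40693 expires on the earlier of 18 October 2031 and 16 January 2032.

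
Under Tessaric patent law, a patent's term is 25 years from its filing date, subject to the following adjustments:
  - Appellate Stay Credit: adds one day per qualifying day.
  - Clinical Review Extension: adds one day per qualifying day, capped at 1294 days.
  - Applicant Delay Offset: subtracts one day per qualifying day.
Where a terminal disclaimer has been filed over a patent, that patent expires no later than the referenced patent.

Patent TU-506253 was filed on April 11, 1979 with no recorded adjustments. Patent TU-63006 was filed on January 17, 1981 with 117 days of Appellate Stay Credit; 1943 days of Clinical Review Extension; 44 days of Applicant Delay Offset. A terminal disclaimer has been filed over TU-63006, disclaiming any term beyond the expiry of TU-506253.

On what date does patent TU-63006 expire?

Natural term of TU-63006:
  Base: filing + 25 years → 17 January 2006.
  Appellate Stay Credit: +117 days → 14 May 2006.
  Clinical Review Extension: 1943 days claimed exceeds the 1294-day cap, so +1294 days → 28 November 2009.
  Applicant Delay Offset: −44 days → 15 October 2009.
Expiry of referenced patent TU-506253:
  Base: filing + 25 years → 11 April 2004.
Terminal disclaimer: TU-63006 expires on the earlier of 15 October 2009 and 11 April 2004.

2004-04-11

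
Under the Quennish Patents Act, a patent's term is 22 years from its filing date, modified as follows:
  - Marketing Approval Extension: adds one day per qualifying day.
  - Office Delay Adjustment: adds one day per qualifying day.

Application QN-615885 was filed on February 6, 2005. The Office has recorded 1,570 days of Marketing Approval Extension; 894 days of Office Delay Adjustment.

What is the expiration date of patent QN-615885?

Base term: filing date + 22 years → 6 February 2027.
Marketing Approval Extension: +1570 days → 26 May 2031.
Office Delay Adjustment: +894 days → 5 November 2033.

2033-11-05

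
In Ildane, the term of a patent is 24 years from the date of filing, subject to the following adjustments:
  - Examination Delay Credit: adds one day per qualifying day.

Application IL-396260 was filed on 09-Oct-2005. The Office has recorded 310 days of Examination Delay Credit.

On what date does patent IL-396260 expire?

Base term: filing date + 24 years → 9 October 2029.
Examination Delay Credit: +310 days → 15 August 2030.

2030-08-15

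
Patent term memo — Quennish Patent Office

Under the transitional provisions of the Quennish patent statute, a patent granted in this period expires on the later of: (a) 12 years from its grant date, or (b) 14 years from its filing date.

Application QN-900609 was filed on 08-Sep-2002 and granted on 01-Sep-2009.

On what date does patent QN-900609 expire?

2021-09-01

(a) grant + 12 years → 1 September 2021.
(b) filing + 14 years → 8 September 2016.
Later of the two: 1 September 2021.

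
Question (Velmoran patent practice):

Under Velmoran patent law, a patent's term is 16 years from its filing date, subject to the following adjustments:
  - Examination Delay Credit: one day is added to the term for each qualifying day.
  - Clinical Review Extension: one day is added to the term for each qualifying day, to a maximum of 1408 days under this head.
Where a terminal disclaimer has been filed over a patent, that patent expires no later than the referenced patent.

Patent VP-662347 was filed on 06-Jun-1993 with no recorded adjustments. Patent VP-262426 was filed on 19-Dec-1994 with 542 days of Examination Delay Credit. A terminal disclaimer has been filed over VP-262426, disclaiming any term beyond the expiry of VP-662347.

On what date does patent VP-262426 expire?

2009-06-06

Natural term of VP-262426:
  Base: filing + 16 years → 19 December 2010.
  Examination Delay Credit: +542 days → 13 June 2012.
Expiry of referenced patent VP-662347:
  Base: filing + 16 years → 6 June 2009.
Terminal disclaimer: VP-262426 expires on the earlier of 13 June 2012 and 6 June 2009.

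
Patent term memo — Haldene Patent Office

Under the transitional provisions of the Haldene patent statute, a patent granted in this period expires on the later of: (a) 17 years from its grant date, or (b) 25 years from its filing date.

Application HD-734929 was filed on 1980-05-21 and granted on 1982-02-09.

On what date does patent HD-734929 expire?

2005-05-21

(a) grant + 17 years → 9 February 1999.
(b) filing + 25 years → 21 May 2005.
Later of the two: 21 May 2005.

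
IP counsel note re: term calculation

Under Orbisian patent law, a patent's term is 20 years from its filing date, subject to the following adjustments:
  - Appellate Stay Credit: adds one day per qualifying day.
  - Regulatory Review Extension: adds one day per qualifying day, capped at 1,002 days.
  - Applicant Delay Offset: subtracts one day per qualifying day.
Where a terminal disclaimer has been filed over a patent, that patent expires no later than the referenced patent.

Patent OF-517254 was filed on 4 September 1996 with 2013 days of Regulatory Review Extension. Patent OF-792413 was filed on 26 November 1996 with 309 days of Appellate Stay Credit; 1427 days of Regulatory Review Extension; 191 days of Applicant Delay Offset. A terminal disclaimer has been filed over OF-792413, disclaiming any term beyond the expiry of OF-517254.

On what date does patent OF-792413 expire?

Natural term of OF-792413:
  Base: filing + 20 years → 26 November 2016.
  Appellate Stay Credit: +309 days → 1 October 2017.
  Regulatory Review Extension: 1427 days claimed exceeds the 1002-day cap, so +1002 days → 29 June 2020.
  Applicant Delay Offset: −191 days → 21 December 2019.
Expiry of referenced patent OF-517254:
  Base: filing + 20 years → 4 September 2016.
  Regulatory Review Extension: 2013 days claimed exceeds the 1002-day cap, so +1002 days → 3 June 2019.
Terminal disclaimer: OF-792413 expires on the earlier of 21 December 2019 and 3 June 2019.

2019-06-03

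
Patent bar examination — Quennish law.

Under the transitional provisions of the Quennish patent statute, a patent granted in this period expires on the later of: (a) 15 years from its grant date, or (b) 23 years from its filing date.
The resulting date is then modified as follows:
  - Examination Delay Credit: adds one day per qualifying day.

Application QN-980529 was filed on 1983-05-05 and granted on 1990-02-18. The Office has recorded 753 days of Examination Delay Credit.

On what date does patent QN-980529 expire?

2008-05-27

(a) grant + 15 years → 18 February 2005.
(b) filing + 23 years → 5 May 2006.
Later of the two: 5 May 2006.
Examination Delay Credit: +753 days → 27 May 2008.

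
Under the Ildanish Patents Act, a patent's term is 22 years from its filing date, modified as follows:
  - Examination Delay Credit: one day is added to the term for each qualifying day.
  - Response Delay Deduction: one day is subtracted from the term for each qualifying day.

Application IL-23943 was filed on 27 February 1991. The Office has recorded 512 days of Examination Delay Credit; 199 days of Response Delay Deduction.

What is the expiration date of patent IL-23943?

Base term: filing date + 22 years → 27 February 2013.
Examination Delay Credit: +512 days → 24 July 2014.
Response Delay Deduction: −199 days → 6 January 2014.

2014-01-06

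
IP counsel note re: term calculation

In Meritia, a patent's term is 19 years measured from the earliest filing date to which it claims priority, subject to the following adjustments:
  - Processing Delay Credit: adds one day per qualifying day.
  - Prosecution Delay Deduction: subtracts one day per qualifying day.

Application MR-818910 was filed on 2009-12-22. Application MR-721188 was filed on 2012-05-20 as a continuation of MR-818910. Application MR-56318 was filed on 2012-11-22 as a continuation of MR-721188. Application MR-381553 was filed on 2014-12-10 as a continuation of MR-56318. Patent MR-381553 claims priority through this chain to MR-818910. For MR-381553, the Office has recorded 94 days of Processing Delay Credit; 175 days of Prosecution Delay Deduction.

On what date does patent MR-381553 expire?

2028-10-02

Earliest priority filing: 22 December 2009.
Base term: 22 December 2009 + 19 years → 22 December 2028.
Processing Delay Credit: +94 days → 26 March 2029.
Prosecution Delay Deduction: −175 days → 2 October 2028.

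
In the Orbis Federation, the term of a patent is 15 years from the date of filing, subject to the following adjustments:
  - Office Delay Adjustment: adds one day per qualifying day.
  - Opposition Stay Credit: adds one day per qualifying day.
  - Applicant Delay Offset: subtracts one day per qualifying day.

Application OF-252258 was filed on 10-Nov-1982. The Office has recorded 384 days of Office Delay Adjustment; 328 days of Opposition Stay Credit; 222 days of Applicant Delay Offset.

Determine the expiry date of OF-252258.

Base term: filing date + 15 years → 10 November 1997.
Office Delay Adjustment: +384 days → 29 November 1998.
Opposition Stay Credit: +328 days → 23 October 1999.
Applicant Delay Offset: −222 days → 15 March 1999.

1999-03-15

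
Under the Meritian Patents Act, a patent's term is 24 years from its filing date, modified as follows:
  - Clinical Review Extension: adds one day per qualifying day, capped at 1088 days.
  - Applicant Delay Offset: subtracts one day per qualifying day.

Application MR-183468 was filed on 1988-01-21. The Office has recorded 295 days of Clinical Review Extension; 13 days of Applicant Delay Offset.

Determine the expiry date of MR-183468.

Base term: filing date + 24 years → 21 January 2012.
Clinical Review Extension: 295 days (within the 1088-day cap) → +295 days → 11 November 2012.
Applicant Delay Offset: −13 days → 29 October 2012.

2012-10-29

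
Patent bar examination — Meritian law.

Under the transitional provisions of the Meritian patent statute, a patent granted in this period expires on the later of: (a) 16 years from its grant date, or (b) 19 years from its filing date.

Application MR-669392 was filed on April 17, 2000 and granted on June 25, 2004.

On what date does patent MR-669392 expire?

2020-06-25

(a) grant + 16 years → 25 June 2020.
(b) filing + 19 years → 17 April 2019.
Later of the two: 25 June 2020.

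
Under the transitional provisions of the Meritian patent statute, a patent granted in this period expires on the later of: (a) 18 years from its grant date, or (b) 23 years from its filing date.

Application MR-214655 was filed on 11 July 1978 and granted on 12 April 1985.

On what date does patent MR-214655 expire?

(a) grant + 18 years → 12 April 2003.
(b) filing + 23 years → 11 July 2001.
Later of the two: 12 April 2003.

April 12, 2003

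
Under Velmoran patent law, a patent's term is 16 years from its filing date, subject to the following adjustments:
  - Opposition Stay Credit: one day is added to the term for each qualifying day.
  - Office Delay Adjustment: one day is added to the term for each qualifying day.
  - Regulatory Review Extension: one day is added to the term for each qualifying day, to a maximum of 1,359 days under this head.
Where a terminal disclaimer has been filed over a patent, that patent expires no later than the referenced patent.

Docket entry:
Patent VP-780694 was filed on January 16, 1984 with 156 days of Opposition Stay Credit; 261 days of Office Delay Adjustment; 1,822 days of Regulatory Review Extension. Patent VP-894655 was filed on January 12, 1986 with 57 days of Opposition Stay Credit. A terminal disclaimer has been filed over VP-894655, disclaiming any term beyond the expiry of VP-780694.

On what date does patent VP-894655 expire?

Natural term of VP-894655:
  Base: filing + 16 years → 12 January 2002.
  Opposition Stay Credit: +57 days → 10 March 2002.
Expiry of referenced patent VP-780694:
  Base: filing + 16 years → 16 January 2000.
  Opposition Stay Credit: +156 days → 20 June 2000.
  Office Delay Adjustment: +261 days → 8 March 2001.
  Regulatory Review Extension: 1822 days claimed exceeds the 1359-day cap, so +1359 days → 26 November 2004.
Terminal disclaimer: VP-894655 expires on the earlier of 10 March 2002 and 26 November 2004.

March 10, 2002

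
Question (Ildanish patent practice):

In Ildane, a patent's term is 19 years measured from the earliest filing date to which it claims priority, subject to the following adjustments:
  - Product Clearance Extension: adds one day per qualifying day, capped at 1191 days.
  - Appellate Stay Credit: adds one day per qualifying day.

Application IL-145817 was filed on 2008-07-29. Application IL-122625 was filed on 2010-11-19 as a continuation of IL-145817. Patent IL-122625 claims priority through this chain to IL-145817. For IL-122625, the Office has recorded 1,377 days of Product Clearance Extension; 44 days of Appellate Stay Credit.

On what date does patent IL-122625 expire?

2030-12-15

Earliest priority filing: 29 July 2008.
Base term: 29 July 2008 + 19 years → 29 July 2027.
Product Clearance Extension: 1377 days claimed exceeds the 1191-day cap, so +1191 days → 1 November 2030.
Appellate Stay Credit: +44 days → 15 December 2030.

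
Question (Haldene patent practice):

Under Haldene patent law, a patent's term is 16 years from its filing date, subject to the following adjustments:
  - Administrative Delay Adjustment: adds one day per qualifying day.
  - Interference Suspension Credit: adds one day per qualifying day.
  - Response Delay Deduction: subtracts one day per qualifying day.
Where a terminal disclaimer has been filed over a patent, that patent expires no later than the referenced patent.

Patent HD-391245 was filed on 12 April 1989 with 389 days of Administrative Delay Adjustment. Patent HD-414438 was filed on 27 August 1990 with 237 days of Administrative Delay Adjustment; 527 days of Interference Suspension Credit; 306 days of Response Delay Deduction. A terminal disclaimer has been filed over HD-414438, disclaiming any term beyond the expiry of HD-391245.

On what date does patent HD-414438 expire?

May 6, 2006

Natural term of HD-414438:
  Base: filing + 16 years → 27 August 2006.
  Administrative Delay Adjustment: +237 days → 21 April 2007.
  Interference Suspension Credit: +527 days → 29 September 2008.
  Response Delay Deduction: −306 days → 28 November 2007.
Expiry of referenced patent HD-391245:
  Base: filing + 16 years → 12 April 2005.
  Administrative Delay Adjustment: +389 days → 6 May 2006.
Terminal disclaimer: HD-414438 expires on the earlier of 28 November 2007 and 6 May 2006.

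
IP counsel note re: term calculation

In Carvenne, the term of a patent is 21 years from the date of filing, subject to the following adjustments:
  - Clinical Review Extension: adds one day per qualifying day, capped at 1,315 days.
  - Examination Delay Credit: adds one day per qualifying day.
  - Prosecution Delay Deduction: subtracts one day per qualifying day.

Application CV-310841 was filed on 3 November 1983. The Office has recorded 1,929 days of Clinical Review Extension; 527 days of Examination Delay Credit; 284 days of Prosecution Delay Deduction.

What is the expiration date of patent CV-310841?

February 8, 2009

Base term: filing date + 21 years → 3 November 2004.
Clinical Review Extension: 1929 days claimed exceeds the 1315-day cap, so +1315 days → 10 June 2008.
Examination Delay Credit: +527 days → 19 November 2009.
Prosecution Delay Deduction: −284 days → 8 February 2009.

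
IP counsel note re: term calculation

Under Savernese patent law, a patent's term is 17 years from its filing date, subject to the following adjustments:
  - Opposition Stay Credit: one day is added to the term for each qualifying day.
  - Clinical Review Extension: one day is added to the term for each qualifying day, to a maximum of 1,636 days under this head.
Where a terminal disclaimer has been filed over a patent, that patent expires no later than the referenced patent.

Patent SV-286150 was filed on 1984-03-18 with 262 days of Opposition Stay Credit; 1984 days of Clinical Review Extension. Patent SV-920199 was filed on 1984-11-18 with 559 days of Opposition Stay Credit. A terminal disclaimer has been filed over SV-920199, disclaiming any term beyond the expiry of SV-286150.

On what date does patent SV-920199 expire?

2003-05-31

Natural term of SV-920199:
  Base: filing + 17 years → 18 November 2001.
  Opposition Stay Credit: +559 days → 31 May 2003.
Expiry of referenced patent SV-286150:
  Base: filing + 17 years → 18 March 2001.
  Opposition Stay Credit: +262 days → 5 December 2001.
  Clinical Review Extension: 1984 days claimed exceeds the 1636-day cap, so +1636 days → 29 May 2006.
Terminal disclaimer: SV-920199 expires on the earlier of 31 May 2003 and 29 May 2006.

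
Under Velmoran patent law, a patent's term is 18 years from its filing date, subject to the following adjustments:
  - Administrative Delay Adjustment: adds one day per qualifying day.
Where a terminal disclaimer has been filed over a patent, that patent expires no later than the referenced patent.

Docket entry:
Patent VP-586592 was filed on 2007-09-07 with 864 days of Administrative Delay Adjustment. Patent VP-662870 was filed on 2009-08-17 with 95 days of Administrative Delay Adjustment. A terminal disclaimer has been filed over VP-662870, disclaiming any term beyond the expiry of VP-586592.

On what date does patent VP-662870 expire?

2027-11-20

Natural term of VP-662870:
  Base: filing + 18 years → 17 August 2027.
  Administrative Delay Adjustment: +95 days → 20 November 2027.
Expiry of referenced patent VP-586592:
  Base: filing + 18 years → 7 September 2025.
  Administrative Delay Adjustment: +864 days → 19 January 2028.
Terminal disclaimer: VP-662870 expires on the earlier of 20 November 2027 and 19 January 2028.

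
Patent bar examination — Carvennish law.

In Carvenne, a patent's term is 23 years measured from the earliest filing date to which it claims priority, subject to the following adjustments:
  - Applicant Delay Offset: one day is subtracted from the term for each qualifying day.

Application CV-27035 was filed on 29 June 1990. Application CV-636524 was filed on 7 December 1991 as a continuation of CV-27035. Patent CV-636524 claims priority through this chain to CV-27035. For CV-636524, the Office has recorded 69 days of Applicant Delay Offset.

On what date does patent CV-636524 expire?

Earliest priority filing: 29 June 1990.
Base term: 29 June 1990 + 23 years → 29 June 2013.
Applicant Delay Offset: −69 days → 21 April 2013.

2013-04-21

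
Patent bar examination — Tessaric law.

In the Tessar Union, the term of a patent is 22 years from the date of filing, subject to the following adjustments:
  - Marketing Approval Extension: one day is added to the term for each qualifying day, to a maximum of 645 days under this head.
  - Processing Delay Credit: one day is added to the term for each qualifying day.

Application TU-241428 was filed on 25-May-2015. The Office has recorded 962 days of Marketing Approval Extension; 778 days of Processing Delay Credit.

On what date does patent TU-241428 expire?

Base term: filing date + 22 years → 25 May 2037.
Marketing Approval Extension: 962 days claimed exceeds the 645-day cap, so +645 days → 1 March 2039.
Processing Delay Credit: +778 days → 17 April 2041.

2041-04-17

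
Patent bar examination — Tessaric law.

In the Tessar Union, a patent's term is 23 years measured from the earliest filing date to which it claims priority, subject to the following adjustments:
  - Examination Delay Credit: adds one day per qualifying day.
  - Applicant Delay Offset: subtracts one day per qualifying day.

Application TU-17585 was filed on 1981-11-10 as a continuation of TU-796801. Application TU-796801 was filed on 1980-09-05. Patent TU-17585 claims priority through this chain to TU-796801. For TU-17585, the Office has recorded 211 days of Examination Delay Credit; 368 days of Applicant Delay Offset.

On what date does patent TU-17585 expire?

2003-04-01

Earliest priority filing: 5 September 1980.
Base term: 5 September 1980 + 23 years → 5 September 2003.
Examination Delay Credit: +211 days → 3 April 2004.
Applicant Delay Offset: −368 days → 1 April 2003.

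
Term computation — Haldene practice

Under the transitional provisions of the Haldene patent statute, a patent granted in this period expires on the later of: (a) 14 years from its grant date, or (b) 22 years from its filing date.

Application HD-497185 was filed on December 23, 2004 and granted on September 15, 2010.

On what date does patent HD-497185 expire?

(a) grant + 14 years → 15 September 2024.
(b) filing + 22 years → 23 December 2026.
Later of the two: 23 December 2026.

December 23, 2026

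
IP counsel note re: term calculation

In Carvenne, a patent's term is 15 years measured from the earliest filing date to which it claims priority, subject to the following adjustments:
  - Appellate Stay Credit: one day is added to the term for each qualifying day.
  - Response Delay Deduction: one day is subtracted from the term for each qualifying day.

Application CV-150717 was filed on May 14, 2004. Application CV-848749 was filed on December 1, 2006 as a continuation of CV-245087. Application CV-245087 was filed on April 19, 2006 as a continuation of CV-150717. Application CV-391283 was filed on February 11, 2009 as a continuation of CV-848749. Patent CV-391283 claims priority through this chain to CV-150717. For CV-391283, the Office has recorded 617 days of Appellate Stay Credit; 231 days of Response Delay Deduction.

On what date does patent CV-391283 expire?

Earliest priority filing: 14 May 2004.
Base term: 14 May 2004 + 15 years → 14 May 2019.
Appellate Stay Credit: +617 days → 20 January 2021.
Response Delay Deduction: −231 days → 3 June 2020.

June 3, 2020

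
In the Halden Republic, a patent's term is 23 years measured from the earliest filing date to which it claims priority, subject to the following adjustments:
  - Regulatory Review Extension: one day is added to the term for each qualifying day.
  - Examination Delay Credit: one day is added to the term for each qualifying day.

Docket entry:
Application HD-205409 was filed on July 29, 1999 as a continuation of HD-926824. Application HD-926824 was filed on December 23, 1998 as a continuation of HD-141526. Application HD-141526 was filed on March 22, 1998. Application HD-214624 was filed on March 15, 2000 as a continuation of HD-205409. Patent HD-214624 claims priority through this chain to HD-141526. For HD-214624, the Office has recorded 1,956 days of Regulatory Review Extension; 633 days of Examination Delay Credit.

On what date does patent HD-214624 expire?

Earliest priority filing: 22 March 1998.
Base term: 22 March 1998 + 23 years → 22 March 2021.
Regulatory Review Extension: +1956 days → 30 July 2026.
Examination Delay Credit: +633 days → 23 April 2028.

2028-04-23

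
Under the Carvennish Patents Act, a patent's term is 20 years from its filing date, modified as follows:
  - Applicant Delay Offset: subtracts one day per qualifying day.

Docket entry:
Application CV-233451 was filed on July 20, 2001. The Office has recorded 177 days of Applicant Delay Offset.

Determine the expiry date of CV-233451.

Base term: filing date + 20 years → 20 July 2021.
Applicant Delay Offset: −177 days → 24 January 2021.

2021-01-24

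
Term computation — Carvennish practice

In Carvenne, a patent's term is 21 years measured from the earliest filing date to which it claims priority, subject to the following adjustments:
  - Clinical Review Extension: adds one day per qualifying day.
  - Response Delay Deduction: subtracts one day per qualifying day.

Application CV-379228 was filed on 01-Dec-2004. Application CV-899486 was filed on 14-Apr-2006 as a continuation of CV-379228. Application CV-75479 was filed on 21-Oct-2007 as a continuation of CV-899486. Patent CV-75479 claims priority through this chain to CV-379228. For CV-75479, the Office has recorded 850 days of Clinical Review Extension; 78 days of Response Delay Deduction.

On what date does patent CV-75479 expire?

2028-01-12

Earliest priority filing: 1 December 2004.
Base term: 1 December 2004 + 21 years → 1 December 2025.
Clinical Review Extension: +850 days → 30 March 2028.
Response Delay Deduction: −78 days → 12 January 2028.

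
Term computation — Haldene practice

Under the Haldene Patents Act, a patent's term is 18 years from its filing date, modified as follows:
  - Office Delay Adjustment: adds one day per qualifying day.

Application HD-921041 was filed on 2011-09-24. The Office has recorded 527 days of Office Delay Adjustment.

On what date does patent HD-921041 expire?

2031-03-05

Base term: filing date + 18 years → 24 September 2029.
Office Delay Adjustment: +527 days → 5 March 2031.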